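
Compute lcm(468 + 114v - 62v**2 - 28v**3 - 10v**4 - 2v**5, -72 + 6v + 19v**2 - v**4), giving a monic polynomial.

936 - 6v - 181v**2 - 25v**3 - 6v**4 + v**5 + v**6

Repeated division with remainder:
  -2v**5 - 10v**4 - 28v**3 - 62v**2 + 114v + 468 = (2v + 10)(-v**4 + 19v**2 + 6v - 72) + (-66v**3 - 264v**2 + 198v + 1188)
  -v**4 + 19v**2 + 6v - 72 = ((1/66)v - 2/33)(-66v**3 - 264v**2 + 198v + 1188) + (0)
Last nonzero remainder: -66v**3 - 264v**2 + 198v + 1188. Dividing through by -66 gives the monic gcd v**3 + 4v**2 - 3v - 18.
Then lcm(f, g) = f·g / gcd(f, g); expanding and making the result monic gives the answer.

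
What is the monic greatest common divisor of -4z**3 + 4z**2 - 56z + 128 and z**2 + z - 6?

By polynomial division,
  -4z**3 + 4z**2 - 56z + 128 = (-4z + 8)(z**2 + z - 6) + (-88z + 176)
  z**2 + z - 6 = (-(1/88)z - 3/88)(-88z + 176) + (0)
Last nonzero remainder: -88z + 176. Dividing through by -88 gives the monic gcd z - 2.

z - 2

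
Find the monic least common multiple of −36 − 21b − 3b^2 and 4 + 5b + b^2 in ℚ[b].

12 + 19b + 8b^2 + b^3

Apply the Euclidean algorithm:
  −3b^2 − 21b − 36 = (−3)(b^2 + 5b + 4) + (−6b − 24)
  b^2 + 5b + 4 = (−(1/6)b − 1/6)(−6b − 24) + (0)
Last nonzero remainder: −6b − 24. Dividing through by −6 gives the monic gcd b + 4.
Then lcm(f, g) = f·g / gcd(f, g); expanding and making the result monic gives the answer.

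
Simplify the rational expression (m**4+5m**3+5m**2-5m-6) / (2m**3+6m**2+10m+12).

(m**3+3m**2-m-3)/(2m**2+2m+6)

Euclidean algorithm in ℚ[m]:
  m**4+5m**3+5m**2-5m-6 = ((1/2)m+1)(2m**3+6m**2+10m+12) + (-6m**2-21m-18)
  2m**3+6m**2+10m+12 = (-(1/3)m+1/6)(-6m**2-21m-18) + ((15/2)m+15)
  -6m**2-21m-18 = (-(4/5)m-6/5)((15/2)m+15) + (0)
Last nonzero remainder: (15/2)m+15. Dividing through by 15/2 gives the monic gcd m+2.
Cancel m+2 from numerator and denominator to get the reduced form.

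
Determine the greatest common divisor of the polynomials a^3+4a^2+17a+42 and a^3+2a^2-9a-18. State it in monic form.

Repeated division with remainder:
  a^3+4a^2+17a+42 = (a^3+2a^2-9a-18) + (2a^2+26a+60)
  a^3+2a^2-9a-18 = ((1/2)a-11/2)(2a^2+26a+60) + (104a+312)
  2a^2+26a+60 = ((1/52)a+5/26)(104a+312) + (0)
Last nonzero remainder: 104a+312. Dividing through by 104 gives the monic gcd a+3.

a+3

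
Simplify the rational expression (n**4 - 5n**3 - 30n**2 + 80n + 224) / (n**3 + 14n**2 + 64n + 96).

(n**3 - 9n**2 + 6n + 56)/(n**2 + 10n + 24)

Repeated division with remainder:
  n**4 - 5n**3 - 30n**2 + 80n + 224 = (n - 19)(n**3 + 14n**2 + 64n + 96) + (172n**2 + 1200n + 2048)
  n**3 + 14n**2 + 64n + 96 = ((1/172)n + 151/3698)(172n**2 + 1200n + 2048) + ((5720/1849)n + 22880/1849)
  172n**2 + 1200n + 2048 = ((79507/1430)n + 118336/715)((5720/1849)n + 22880/1849) + (0)
Last nonzero remainder: (5720/1849)n + 22880/1849. Dividing through by 5720/1849 gives the monic gcd n + 4.
Cancel n + 4 from numerator and denominator to get the reduced form.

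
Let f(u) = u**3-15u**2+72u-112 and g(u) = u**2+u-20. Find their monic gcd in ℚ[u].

u-4

Apply the Euclidean algorithm:
  u**3-15u**2+72u-112 = (u-16)(u**2+u-20) + (108u-432)
  u**2+u-20 = ((1/108)u+5/108)(108u-432) + (0)
Last nonzero remainder: 108u-432. Dividing through by 108 gives the monic gcd u-4.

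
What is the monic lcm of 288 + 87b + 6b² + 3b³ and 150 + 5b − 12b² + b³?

Apply the Euclidean algorithm:
  3b³ + 6b² + 87b + 288 = (3)(b³ − 12b² + 5b + 150) + (42b² + 72b − 162)
  b³ − 12b² + 5b + 150 = ((1/42)b − 16/49)(42b² + 72b − 162) + ((1586/49)b + 4758/49)
  42b² + 72b − 162 = ((1029/793)b − 1323/793)((1586/49)b + 4758/49) + (0)
Last nonzero remainder: (1586/49)b + 4758/49. Dividing through by 1586/49 gives the monic gcd b + 3.
Then lcm(f, g) = f·g / gcd(f, g); expanding and making the result monic gives the answer.

4800 + 10b − 239b² + 49b³ − 13b⁴ + b⁵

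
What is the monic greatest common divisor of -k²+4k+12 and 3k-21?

By polynomial division,
  -k²+4k+12 = (-(1/3)k-1)(3k-21) + (-9)
  3k-21 = (-(1/3)k+7/3)(-9) + (0)
The last nonzero remainder is the constant -9, so the polynomials are coprime and gcd = 1.

1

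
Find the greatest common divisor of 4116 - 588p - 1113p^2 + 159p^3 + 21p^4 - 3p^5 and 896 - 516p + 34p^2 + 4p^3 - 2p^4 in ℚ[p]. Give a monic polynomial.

Apply the Euclidean algorithm:
  -3p^5 + 21p^4 + 159p^3 - 1113p^2 - 588p + 4116 = ((3/2)p - 15/2)(-2p^4 + 4p^3 + 34p^2 - 516p + 896) + (138p^3 - 84p^2 - 5802p + 10836)
  -2p^4 + 4p^3 + 34p^2 - 516p + 896 = (-(1/69)p + 32/1587)(138p^3 - 84p^2 - 5802p + 10836) + (-(25600/529)p^2 - (128000/529)p + 358400/529)
  138p^3 - 84p^2 - 5802p + 10836 = (-(36501/12800)p + 204723/12800)(-(25600/529)p^2 - (128000/529)p + 358400/529) + (0)
Last nonzero remainder: -(25600/529)p^2 - (128000/529)p + 358400/529. Dividing through by -25600/529 gives the monic gcd p^2 + 5p - 14.

-14 + 5p + p^2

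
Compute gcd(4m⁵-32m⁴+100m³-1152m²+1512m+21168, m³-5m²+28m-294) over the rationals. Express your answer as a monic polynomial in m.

Apply the Euclidean algorithm:
  4m⁵-32m⁴+100m³-1152m²+1512m+21168 = (4m²-12m-72)(m³-5m²+28m-294) + (0)
The last nonzero remainder m³-5m²+28m-294 is already monic.

m³-5m²+28m-294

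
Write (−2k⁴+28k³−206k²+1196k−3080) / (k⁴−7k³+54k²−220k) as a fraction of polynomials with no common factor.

(−2k+14)/(k)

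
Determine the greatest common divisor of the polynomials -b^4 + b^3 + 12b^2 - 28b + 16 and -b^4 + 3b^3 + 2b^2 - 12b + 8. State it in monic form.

b^3 - 5b^2 + 8b - 4

Repeated division with remainder:
  -b^4 + b^3 + 12b^2 - 28b + 16 = (-b^4 + 3b^3 + 2b^2 - 12b + 8) + (-2b^3 + 10b^2 - 16b + 8)
  -b^4 + 3b^3 + 2b^2 - 12b + 8 = ((1/2)b + 1)(-2b^3 + 10b^2 - 16b + 8) + (0)
Last nonzero remainder: -2b^3 + 10b^2 - 16b + 8. Dividing through by -2 gives the monic gcd b^3 - 5b^2 + 8b - 4.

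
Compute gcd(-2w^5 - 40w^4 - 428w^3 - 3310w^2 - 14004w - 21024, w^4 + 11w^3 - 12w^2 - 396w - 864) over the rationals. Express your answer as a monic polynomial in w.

Repeated division with remainder:
  -2w^5 - 40w^4 - 428w^3 - 3310w^2 - 14004w - 21024 = (-2w - 18)(w^4 + 11w^3 - 12w^2 - 396w - 864) + (-254w^3 - 4318w^2 - 22860w - 36576)
  w^4 + 11w^3 - 12w^2 - 396w - 864 = (-(1/254)w + 3/127)(-254w^3 - 4318w^2 - 22860w - 36576) + (0)
Last nonzero remainder: -254w^3 - 4318w^2 - 22860w - 36576. Dividing through by -254 gives the monic gcd w^3 + 17w^2 + 90w + 144.

w^3 + 17w^2 + 90w + 144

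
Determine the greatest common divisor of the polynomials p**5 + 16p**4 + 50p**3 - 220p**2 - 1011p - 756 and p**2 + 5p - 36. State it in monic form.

Apply the Euclidean algorithm:
  p**5 + 16p**4 + 50p**3 - 220p**2 - 1011p - 756 = (p**3 + 11p**2 + 31p + 21)(p**2 + 5p - 36) + (0)
The last nonzero remainder p**2 + 5p - 36 is already monic.

p**2 + 5p - 36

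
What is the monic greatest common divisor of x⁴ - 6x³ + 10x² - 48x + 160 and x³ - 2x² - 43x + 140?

x - 4

Euclidean algorithm in ℚ[x]:
  x⁴ - 6x³ + 10x² - 48x + 160 = (x - 4)(x³ - 2x² - 43x + 140) + (45x² - 360x + 720)
  x³ - 2x² - 43x + 140 = ((1/45)x + 2/15)(45x² - 360x + 720) + (-11x + 44)
  45x² - 360x + 720 = (-(45/11)x + 180/11)(-11x + 44) + (0)
Last nonzero remainder: -11x + 44. Dividing through by -11 gives the monic gcd x - 4.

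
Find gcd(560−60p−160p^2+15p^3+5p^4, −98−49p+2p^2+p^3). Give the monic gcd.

Euclidean algorithm in ℚ[p]:
  5p^4+15p^3−160p^2−60p+560 = (5p+5)(p^3+2p^2−49p−98) + (75p^2+675p+1050)
  p^3+2p^2−49p−98 = ((1/75)p−7/75)(75p^2+675p+1050) + (0)
Last nonzero remainder: 75p^2+675p+1050. Dividing through by 75 gives the monic gcd p^2+9p+14.

14+9p+p^2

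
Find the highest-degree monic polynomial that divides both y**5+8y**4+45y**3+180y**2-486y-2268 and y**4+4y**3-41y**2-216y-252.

y**2+9y+18

Apply the Euclidean algorithm:
  y**5+8y**4+45y**3+180y**2-486y-2268 = (y+4)(y**4+4y**3-41y**2-216y-252) + (70y**3+560y**2+630y-1260)
  y**4+4y**3-41y**2-216y-252 = ((1/70)y-2/35)(70y**3+560y**2+630y-1260) + (-18y**2-162y-324)
  70y**3+560y**2+630y-1260 = (-(35/9)y+35/9)(-18y**2-162y-324) + (0)
Last nonzero remainder: -18y**2-162y-324. Dividing through by -18 gives the monic gcd y**2+9y+18.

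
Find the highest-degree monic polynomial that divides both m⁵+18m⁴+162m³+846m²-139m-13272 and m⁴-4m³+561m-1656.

m²+5m-24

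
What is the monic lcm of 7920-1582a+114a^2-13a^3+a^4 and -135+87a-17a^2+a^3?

Euclidean algorithm in ℚ[a]:
  a^4-13a^3+114a^2-1582a+7920 = (a+4)(a^3-17a^2+87a-135) + (95a^2-1795a+8460)
  a^3-17a^2+87a-135 = ((1/95)a+36/1805)(95a^2-1795a+8460) + ((12183/361)a-109647/361)
  95a^2-1795a+8460 = ((34295/12183)a-339340/12183)((12183/361)a-109647/361) + (0)
Last nonzero remainder: (12183/361)a-109647/361. Dividing through by 12183/361 gives the monic gcd a-9.
Then lcm(f, g) = f·g / gcd(f, g); expanding and making the result monic gives the answer.

118800-87090a+22286a^2-2689a^3+233a^4-21a^5+a^6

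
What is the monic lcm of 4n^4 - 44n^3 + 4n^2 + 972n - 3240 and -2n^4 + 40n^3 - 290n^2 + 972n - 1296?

Repeated division with remainder:
  4n^4 - 44n^3 + 4n^2 + 972n - 3240 = (-2)(-2n^4 + 40n^3 - 290n^2 + 972n - 1296) + (36n^3 - 576n^2 + 2916n - 5832)
  -2n^4 + 40n^3 - 290n^2 + 972n - 1296 = (-(1/18)n + 2/9)(36n^3 - 576n^2 + 2916n - 5832) + (0)
Last nonzero remainder: 36n^3 - 576n^2 + 2916n - 5832. Dividing through by 36 gives the monic gcd n^3 - 16n^2 + 81n - 162.
Then lcm(f, g) = f·g / gcd(f, g); expanding and making the result monic gives the answer.

n^5 - 15n^4 + 45n^3 + 239n^2 - 1782n + 3240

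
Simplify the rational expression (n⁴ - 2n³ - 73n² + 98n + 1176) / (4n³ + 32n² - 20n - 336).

(n² - 13n + 42)/(4n - 12)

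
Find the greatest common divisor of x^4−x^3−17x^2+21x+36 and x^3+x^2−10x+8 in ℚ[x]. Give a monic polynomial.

x+4

Euclidean algorithm in ℚ[x]:
  x^4−x^3−17x^2+21x+36 = (x−2)(x^3+x^2−10x+8) + (−5x^2−7x+52)
  x^3+x^2−10x+8 = (−(1/5)x+2/25)(−5x^2−7x+52) + ((24/25)x+96/25)
  −5x^2−7x+52 = (−(125/24)x+325/24)((24/25)x+96/25) + (0)
Last nonzero remainder: (24/25)x+96/25. Dividing through by 24/25 gives the monic gcd x+4.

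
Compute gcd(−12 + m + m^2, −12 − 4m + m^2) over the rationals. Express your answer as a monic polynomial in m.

1

By polynomial division,
  m^2 + m − 12 = (m^2 − 4m − 12) + (5m)
  m^2 − 4m − 12 = ((1/5)m − 4/5)(5m) + (−12)
  5m = (−(5/12)m)(−12) + (0)
The last nonzero remainder is the constant −12, so the polynomials are coprime and gcd = 1.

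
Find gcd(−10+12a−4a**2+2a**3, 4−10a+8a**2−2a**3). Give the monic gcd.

By polynomial division,
  2a**3−4a**2+12a−10 = (−1)(−2a**3+8a**2−10a+4) + (4a**2+2a−6)
  −2a**3+8a**2−10a+4 = (−(1/2)a+9/4)(4a**2+2a−6) + (−(35/2)a+35/2)
  4a**2+2a−6 = (−(8/35)a−12/35)(−(35/2)a+35/2) + (0)
Last nonzero remainder: −(35/2)a+35/2. Dividing through by −35/2 gives the monic gcd a−1.

−1+a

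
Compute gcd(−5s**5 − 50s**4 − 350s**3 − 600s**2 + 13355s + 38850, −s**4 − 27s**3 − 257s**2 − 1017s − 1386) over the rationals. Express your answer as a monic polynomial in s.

s**2 + 10s + 21

Apply the Euclidean algorithm:
  −5s**5 − 50s**4 − 350s**3 − 600s**2 + 13355s + 38850 = (5s − 85)(−s**4 − 27s**3 − 257s**2 − 1017s − 1386) + (−1360s**3 − 17360s**2 − 66160s − 78960)
  −s**4 − 27s**3 − 257s**2 − 1017s − 1386 = ((1/1360)s + 121/11560)(−1360s**3 − 17360s**2 − 66160s − 78960) + (−(7700/289)s**2 − (77000/289)s − 161700/289)
  −1360s**3 − 17360s**2 − 66160s − 78960 = ((19652/385)s + 54332/385)(−(7700/289)s**2 − (77000/289)s − 161700/289) + (0)
Last nonzero remainder: −(7700/289)s**2 − (77000/289)s − 161700/289. Dividing through by −7700/289 gives the monic gcd s**2 + 10s + 21.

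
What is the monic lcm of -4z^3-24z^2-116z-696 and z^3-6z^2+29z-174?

By polynomial division,
  -4z^3-24z^2-116z-696 = (-4)(z^3-6z^2+29z-174) + (-48z^2-1392)
  z^3-6z^2+29z-174 = (-(1/48)z+1/8)(-48z^2-1392) + (0)
Last nonzero remainder: -48z^2-1392. Dividing through by -48 gives the monic gcd z^2+29.
Then lcm(f, g) = f·g / gcd(f, g); expanding and making the result monic gives the answer.

z^4-7z^2-1044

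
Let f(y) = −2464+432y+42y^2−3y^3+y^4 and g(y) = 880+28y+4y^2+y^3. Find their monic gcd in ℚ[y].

Apply the Euclidean algorithm:
  y^4−3y^3+42y^2+432y−2464 = (y−7)(y^3+4y^2+28y+880) + (42y^2−252y+3696)
  y^3+4y^2+28y+880 = ((1/42)y+5/21)(42y^2−252y+3696) + (0)
Last nonzero remainder: 42y^2−252y+3696. Dividing through by 42 gives the monic gcd y^2−6y+88.

88−6y+y^2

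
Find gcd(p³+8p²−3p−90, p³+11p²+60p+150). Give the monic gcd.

Euclidean algorithm in ℚ[p]:
  p³+8p²−3p−90 = (p³+11p²+60p+150) + (−3p²−63p−240)
  p³+11p²+60p+150 = (−(1/3)p+10/3)(−3p²−63p−240) + (190p+950)
  −3p²−63p−240 = (−(3/190)p−24/95)(190p+950) + (0)
Last nonzero remainder: 190p+950. Dividing through by 190 gives the monic gcd p+5.

p+5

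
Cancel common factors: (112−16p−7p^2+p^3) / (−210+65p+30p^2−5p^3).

By polynomial division,
  p^3−7p^2−16p+112 = (−1/5)(−5p^3+30p^2+65p−210) + (−p^2−3p+70)
  −5p^3+30p^2+65p−210 = (5p−45)(−p^2−3p+70) + (−420p+2940)
  −p^2−3p+70 = ((1/420)p+1/42)(−420p+2940) + (0)
Last nonzero remainder: −420p+2940. Dividing through by −420 gives the monic gcd p−7.
Cancel p−7 from numerator and denominator to get the reduced form.

(16−p^2)/(−30+5p+5p^2)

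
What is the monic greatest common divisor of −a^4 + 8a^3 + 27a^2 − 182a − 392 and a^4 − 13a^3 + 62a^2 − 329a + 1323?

a^2 − 14a + 49

By polynomial division,
  −a^4 + 8a^3 + 27a^2 − 182a − 392 = (−1)(a^4 − 13a^3 + 62a^2 − 329a + 1323) + (−5a^3 + 89a^2 − 511a + 931)
  a^4 − 13a^3 + 62a^2 − 329a + 1323 = (−(1/5)a − 24/25)(−5a^3 + 89a^2 − 511a + 931) + ((1131/25)a^2 − (15834/25)a + 55419/25)
  −5a^3 + 89a^2 − 511a + 931 = (−(125/1131)a + 475/1131)((1131/25)a^2 − (15834/25)a + 55419/25) + (0)
Last nonzero remainder: (1131/25)a^2 − (15834/25)a + 55419/25. Dividing through by 1131/25 gives the monic gcd a^2 − 14a + 49.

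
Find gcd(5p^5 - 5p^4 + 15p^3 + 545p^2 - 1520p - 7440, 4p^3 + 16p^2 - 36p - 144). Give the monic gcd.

p^2 + 7p + 12

Euclidean algorithm in ℚ[p]:
  5p^5 - 5p^4 + 15p^3 + 545p^2 - 1520p - 7440 = ((5/4)p^2 - (25/4)p + 40)(4p^3 + 16p^2 - 36p - 144) + (-140p^2 - 980p - 1680)
  4p^3 + 16p^2 - 36p - 144 = (-(1/35)p + 3/35)(-140p^2 - 980p - 1680) + (0)
Last nonzero remainder: -140p^2 - 980p - 1680. Dividing through by -140 gives the monic gcd p^2 + 7p + 12.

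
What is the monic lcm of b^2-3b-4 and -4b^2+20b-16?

By polynomial division,
  b^2-3b-4 = (-1/4)(-4b^2+20b-16) + (2b-8)
  -4b^2+20b-16 = (-2b+2)(2b-8) + (0)
Last nonzero remainder: 2b-8. Dividing through by 2 gives the monic gcd b-4.
Then lcm(f, g) = f·g / gcd(f, g); expanding and making the result monic gives the answer.

b^3-4b^2-b+4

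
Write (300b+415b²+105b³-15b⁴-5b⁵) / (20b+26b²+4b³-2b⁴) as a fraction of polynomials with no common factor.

(60+35b+5b²)/(4+2b)

Repeated division with remainder:
  -5b⁵-15b⁴+105b³+415b²+300b = ((5/2)b+25/2)(-2b⁴+4b³+26b²+20b) + (-10b³+40b²+50b)
  -2b⁴+4b³+26b²+20b = ((1/5)b+2/5)(-10b³+40b²+50b) + (0)
Last nonzero remainder: -10b³+40b²+50b. Dividing through by -10 gives the monic gcd b³-4b²-5b.
Cancel b³-4b²-5b from numerator and denominator to get the reduced form.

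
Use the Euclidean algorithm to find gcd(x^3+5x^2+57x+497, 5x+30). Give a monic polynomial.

1

Euclidean algorithm in ℚ[x]:
  x^3+5x^2+57x+497 = ((1/5)x^2−(1/5)x+63/5)(5x+30) + (119)
  5x+30 = ((5/119)x+30/119)(119) + (0)
The last nonzero remainder is the constant 119, so the polynomials are coprime and gcd = 1.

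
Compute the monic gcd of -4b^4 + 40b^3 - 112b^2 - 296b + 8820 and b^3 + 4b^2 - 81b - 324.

b - 9

By polynomial division,
  -4b^4 + 40b^3 - 112b^2 - 296b + 8820 = (-4b + 56)(b^3 + 4b^2 - 81b - 324) + (-660b^2 + 2944b + 26964)
  b^3 + 4b^2 - 81b - 324 = (-(1/660)b - 349/27225)(-660b^2 + 2944b + 26964) + (-(65504/27225)b + 65504/3025)
  -660b^2 + 2944b + 26964 = ((4492125/16376)b + 20391525/16376)(-(65504/27225)b + 65504/3025) + (0)
Last nonzero remainder: -(65504/27225)b + 65504/3025. Dividing through by -65504/27225 gives the monic gcd b - 9.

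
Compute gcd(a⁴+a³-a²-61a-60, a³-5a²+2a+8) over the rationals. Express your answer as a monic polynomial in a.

By polynomial division,
  a⁴+a³-a²-61a-60 = (a+6)(a³-5a²+2a+8) + (27a²-81a-108)
  a³-5a²+2a+8 = ((1/27)a-2/27)(27a²-81a-108) + (0)
Last nonzero remainder: 27a²-81a-108. Dividing through by 27 gives the monic gcd a²-3a-4.

a²-3a-4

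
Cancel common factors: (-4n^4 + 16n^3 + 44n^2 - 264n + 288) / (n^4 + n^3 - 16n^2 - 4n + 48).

(-4n + 12)/(n + 2)

Repeated division with remainder:
  -4n^4 + 16n^3 + 44n^2 - 264n + 288 = (-4)(n^4 + n^3 - 16n^2 - 4n + 48) + (20n^3 - 20n^2 - 280n + 480)
  n^4 + n^3 - 16n^2 - 4n + 48 = ((1/20)n + 1/10)(20n^3 - 20n^2 - 280n + 480) + (0)
Last nonzero remainder: 20n^3 - 20n^2 - 280n + 480. Dividing through by 20 gives the monic gcd n^3 - n^2 - 14n + 24.
Cancel n^3 - n^2 - 14n + 24 from numerator and denominator to get the reduced form.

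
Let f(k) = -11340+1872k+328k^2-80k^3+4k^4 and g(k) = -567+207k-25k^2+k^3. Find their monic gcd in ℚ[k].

-567+207k-25k^2+k^3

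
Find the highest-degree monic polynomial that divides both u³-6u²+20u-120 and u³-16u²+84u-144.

Apply the Euclidean algorithm:
  u³-6u²+20u-120 = (u³-16u²+84u-144) + (10u²-64u+24)
  u³-16u²+84u-144 = ((1/10)u-24/25)(10u²-64u+24) + ((504/25)u-3024/25)
  10u²-64u+24 = ((125/252)u-25/126)((504/25)u-3024/25) + (0)
Last nonzero remainder: (504/25)u-3024/25. Dividing through by 504/25 gives the monic gcd u-6.

u-6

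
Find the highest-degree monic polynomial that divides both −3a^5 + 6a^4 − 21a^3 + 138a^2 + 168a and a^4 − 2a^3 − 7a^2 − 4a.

By polynomial division,
  −3a^5 + 6a^4 − 21a^3 + 138a^2 + 168a = (−3a)(a^4 − 2a^3 − 7a^2 − 4a) + (−42a^3 + 126a^2 + 168a)
  a^4 − 2a^3 − 7a^2 − 4a = (−(1/42)a − 1/42)(−42a^3 + 126a^2 + 168a) + (0)
Last nonzero remainder: −42a^3 + 126a^2 + 168a. Dividing through by −42 gives the monic gcd a^3 − 3a^2 − 4a.

a^3 − 3a^2 − 4a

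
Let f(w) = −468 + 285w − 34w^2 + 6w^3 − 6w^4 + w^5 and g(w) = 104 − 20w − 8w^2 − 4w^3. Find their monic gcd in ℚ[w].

13 + 4w + w^2

Euclidean algorithm in ℚ[w]:
  w^5 − 6w^4 + 6w^3 − 34w^2 + 285w − 468 = (−(1/4)w^2 + 2w − 17/4)(−4w^3 − 8w^2 − 20w + 104) + (−2w^2 − 8w − 26)
  −4w^3 − 8w^2 − 20w + 104 = (2w − 4)(−2w^2 − 8w − 26) + (0)
Last nonzero remainder: −2w^2 − 8w − 26. Dividing through by −2 gives the monic gcd w^2 + 4w + 13.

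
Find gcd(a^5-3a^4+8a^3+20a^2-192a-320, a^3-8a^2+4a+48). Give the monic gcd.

a^2-2a-8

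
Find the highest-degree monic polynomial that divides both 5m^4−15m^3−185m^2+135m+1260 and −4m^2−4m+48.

By polynomial division,
  5m^4−15m^3−185m^2+135m+1260 = (−(5/4)m^2+5m+105/4)(−4m^2−4m+48) + (0)
Last nonzero remainder: −4m^2−4m+48. Dividing through by −4 gives the monic gcd m^2+m−12.

m^2+m−12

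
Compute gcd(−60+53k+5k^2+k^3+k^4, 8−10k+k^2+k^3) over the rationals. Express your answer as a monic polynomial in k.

−4+3k+k^2

Apply the Euclidean algorithm:
  k^4+k^3+5k^2+53k−60 = (k)(k^3+k^2−10k+8) + (15k^2+45k−60)
  k^3+k^2−10k+8 = ((1/15)k−2/15)(15k^2+45k−60) + (0)
Last nonzero remainder: 15k^2+45k−60. Dividing through by 15 gives the monic gcd k^2+3k−4.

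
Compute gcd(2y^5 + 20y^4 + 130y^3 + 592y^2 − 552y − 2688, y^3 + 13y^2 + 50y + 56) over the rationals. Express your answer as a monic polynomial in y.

Apply the Euclidean algorithm:
  2y^5 + 20y^4 + 130y^3 + 592y^2 − 552y − 2688 = (2y^2 − 6y + 108)(y^3 + 13y^2 + 50y + 56) + (−624y^2 − 5616y − 8736)
  y^3 + 13y^2 + 50y + 56 = (−(1/624)y − 1/156)(−624y^2 − 5616y − 8736) + (0)
Last nonzero remainder: −624y^2 − 5616y − 8736. Dividing through by −624 gives the monic gcd y^2 + 9y + 14.

y^2 + 9y + 14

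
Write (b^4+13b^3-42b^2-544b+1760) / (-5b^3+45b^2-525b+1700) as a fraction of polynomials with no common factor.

Repeated division with remainder:
  b^4+13b^3-42b^2-544b+1760 = (-(1/5)b-22/5)(-5b^3+45b^2-525b+1700) + (51b^2-2514b+9240)
  -5b^3+45b^2-525b+1700 = (-(5/51)b-3425/867)(51b^2-2514b+9240) + (-(2760075/289)b+11040300/289)
  51b^2-2514b+9240 = (-(4913/920025)b+44506/184005)(-(2760075/289)b+11040300/289) + (0)
Last nonzero remainder: -(2760075/289)b+11040300/289. Dividing through by -2760075/289 gives the monic gcd b-4.
Cancel b-4 from numerator and denominator to get the reduced form.

(-b^3-17b^2-26b+440)/(5b^2-25b+425)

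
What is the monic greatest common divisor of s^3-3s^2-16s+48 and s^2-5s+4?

By polynomial division,
  s^3-3s^2-16s+48 = (s+2)(s^2-5s+4) + (-10s+40)
  s^2-5s+4 = (-(1/10)s+1/10)(-10s+40) + (0)
Last nonzero remainder: -10s+40. Dividing through by -10 gives the monic gcd s-4.

s-4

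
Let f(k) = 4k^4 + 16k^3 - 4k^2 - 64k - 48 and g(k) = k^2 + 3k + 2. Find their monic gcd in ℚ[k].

k^2 + 3k + 2

Euclidean algorithm in ℚ[k]:
  4k^4 + 16k^3 - 4k^2 - 64k - 48 = (4k^2 + 4k - 24)(k^2 + 3k + 2) + (0)
The last nonzero remainder k^2 + 3k + 2 is already monic.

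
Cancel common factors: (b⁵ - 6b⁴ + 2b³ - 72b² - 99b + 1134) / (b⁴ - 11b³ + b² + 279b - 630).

(b³ + 4b² + 21b + 54)/(b² - b - 30)

By polynomial division,
  b⁵ - 6b⁴ + 2b³ - 72b² - 99b + 1134 = (b + 5)(b⁴ - 11b³ + b² + 279b - 630) + (56b³ - 356b² - 864b + 4284)
  b⁴ - 11b³ + b² + 279b - 630 = ((1/56)b - 65/784)(56b³ - 356b² - 864b + 4284) + (-(2565/196)b² + (12825/98)b - 7695/28)
  56b³ - 356b² - 864b + 4284 = (-(10976/2565)b - 13328/855)(-(2565/196)b² + (12825/98)b - 7695/28) + (0)
Last nonzero remainder: -(2565/196)b² + (12825/98)b - 7695/28. Dividing through by -2565/196 gives the monic gcd b² - 10b + 21.
Cancel b² - 10b + 21 from numerator and denominator to get the reduced form.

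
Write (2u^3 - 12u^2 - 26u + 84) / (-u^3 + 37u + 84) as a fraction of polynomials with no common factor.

(-2u + 4)/(u + 4)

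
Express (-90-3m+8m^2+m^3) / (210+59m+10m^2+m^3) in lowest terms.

Apply the Euclidean algorithm:
  m^3+8m^2-3m-90 = (m^3+10m^2+59m+210) + (-2m^2-62m-300)
  m^3+10m^2+59m+210 = (-(1/2)m+21/2)(-2m^2-62m-300) + (560m+3360)
  -2m^2-62m-300 = (-(1/280)m-5/56)(560m+3360) + (0)
Last nonzero remainder: 560m+3360. Dividing through by 560 gives the monic gcd m+6.
Cancel m+6 from numerator and denominator to get the reduced form.

(-15+2m+m^2)/(35+4m+m^2)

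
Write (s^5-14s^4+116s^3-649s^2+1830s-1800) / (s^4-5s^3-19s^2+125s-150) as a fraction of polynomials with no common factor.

Euclidean algorithm in ℚ[s]:
  s^5-14s^4+116s^3-649s^2+1830s-1800 = (s-9)(s^4-5s^3-19s^2+125s-150) + (90s^3-945s^2+3105s-3150)
  s^4-5s^3-19s^2+125s-150 = ((1/90)s+11/180)(90s^3-945s^2+3105s-3150) + ((17/4)s^2-(119/4)s+85/2)
  90s^3-945s^2+3105s-3150 = ((360/17)s-1260/17)((17/4)s^2-(119/4)s+85/2) + (0)
Last nonzero remainder: (17/4)s^2-(119/4)s+85/2. Dividing through by 17/4 gives the monic gcd s^2-7s+10.
Cancel s^2-7s+10 from numerator and denominator to get the reduced form.

(s^3-7s^2+57s-180)/(s^2+2s-15)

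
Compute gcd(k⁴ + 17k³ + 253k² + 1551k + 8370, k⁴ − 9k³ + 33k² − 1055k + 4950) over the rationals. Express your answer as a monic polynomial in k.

Apply the Euclidean algorithm:
  k⁴ + 17k³ + 253k² + 1551k + 8370 = (k⁴ − 9k³ + 33k² − 1055k + 4950) + (26k³ + 220k² + 2606k + 3420)
  k⁴ − 9k³ + 33k² − 1055k + 4950 = ((1/26)k − 227/338)(26k³ + 220k² + 2606k + 3420) + ((13608/169)k² + (95256/169)k + 1224720/169)
  26k³ + 220k² + 2606k + 3420 = ((2197/6804)k + 3211/6804)((13608/169)k² + (95256/169)k + 1224720/169) + (0)
Last nonzero remainder: (13608/169)k² + (95256/169)k + 1224720/169. Dividing through by 13608/169 gives the monic gcd k² + 7k + 90.

k² + 7k + 90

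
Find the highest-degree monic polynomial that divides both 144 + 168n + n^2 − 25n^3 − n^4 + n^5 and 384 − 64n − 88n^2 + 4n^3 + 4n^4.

−12 − n + n^2

Repeated division with remainder:
  n^5 − n^4 − 25n^3 + n^2 + 168n + 144 = ((1/4)n − 1/2)(4n^4 + 4n^3 − 88n^2 − 64n + 384) + (−n^3 − 27n^2 + 40n + 336)
  4n^4 + 4n^3 − 88n^2 − 64n + 384 = (−4n + 104)(−n^3 − 27n^2 + 40n + 336) + (2880n^2 − 2880n − 34560)
  −n^3 − 27n^2 + 40n + 336 = (−(1/2880)n − 7/720)(2880n^2 − 2880n − 34560) + (0)
Last nonzero remainder: 2880n^2 − 2880n − 34560. Dividing through by 2880 gives the monic gcd n^2 − n − 12.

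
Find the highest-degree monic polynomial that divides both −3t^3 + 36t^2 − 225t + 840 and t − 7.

Repeated division with remainder:
  −3t^3 + 36t^2 − 225t + 840 = (−3t^2 + 15t − 120)(t − 7) + (0)
The last nonzero remainder t − 7 is already monic.

t − 7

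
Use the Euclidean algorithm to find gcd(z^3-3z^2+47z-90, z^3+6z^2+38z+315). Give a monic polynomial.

z^2-z+45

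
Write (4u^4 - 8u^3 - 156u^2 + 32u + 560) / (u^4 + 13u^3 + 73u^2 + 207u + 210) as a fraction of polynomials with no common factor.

(4u^2 - 36u + 56)/(u^2 + 6u + 21)

Apply the Euclidean algorithm:
  4u^4 - 8u^3 - 156u^2 + 32u + 560 = (4)(u^4 + 13u^3 + 73u^2 + 207u + 210) + (-60u^3 - 448u^2 - 796u - 280)
  u^4 + 13u^3 + 73u^2 + 207u + 210 = (-(1/60)u - 83/900)(-60u^3 - 448u^2 - 796u - 280) + ((4144/225)u^2 + (29008/225)u + 8288/45)
  -60u^3 - 448u^2 - 796u - 280 = (-(3375/1036)u - 225/148)((4144/225)u^2 + (29008/225)u + 8288/45) + (0)
Last nonzero remainder: (4144/225)u^2 + (29008/225)u + 8288/45. Dividing through by 4144/225 gives the monic gcd u^2 + 7u + 10.
Cancel u^2 + 7u + 10 from numerator and denominator to get the reduced form.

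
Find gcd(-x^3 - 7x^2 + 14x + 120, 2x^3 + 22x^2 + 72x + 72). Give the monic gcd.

Repeated division with remainder:
  -x^3 - 7x^2 + 14x + 120 = (-1/2)(2x^3 + 22x^2 + 72x + 72) + (4x^2 + 50x + 156)
  2x^3 + 22x^2 + 72x + 72 = ((1/2)x - 3/4)(4x^2 + 50x + 156) + ((63/2)x + 189)
  4x^2 + 50x + 156 = ((8/63)x + 52/63)((63/2)x + 189) + (0)
Last nonzero remainder: (63/2)x + 189. Dividing through by 63/2 gives the monic gcd x + 6.

x + 6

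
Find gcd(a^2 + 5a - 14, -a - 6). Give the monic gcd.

Apply the Euclidean algorithm:
  a^2 + 5a - 14 = (-a + 1)(-a - 6) + (-8)
  -a - 6 = ((1/8)a + 3/4)(-8) + (0)
The last nonzero remainder is the constant -8, so the polynomials are coprime and gcd = 1.

1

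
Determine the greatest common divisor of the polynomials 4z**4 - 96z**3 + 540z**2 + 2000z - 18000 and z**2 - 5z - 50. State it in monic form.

z**2 - 5z - 50

Euclidean algorithm in ℚ[z]:
  4z**4 - 96z**3 + 540z**2 + 2000z - 18000 = (4z**2 - 76z + 360)(z**2 - 5z - 50) + (0)
The last nonzero remainder z**2 - 5z - 50 is already monic.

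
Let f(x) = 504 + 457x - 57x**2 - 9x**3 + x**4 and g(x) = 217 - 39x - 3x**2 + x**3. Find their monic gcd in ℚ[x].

7 + x

Repeated division with remainder:
  x**4 - 9x**3 - 57x**2 + 457x + 504 = (x - 6)(x**3 - 3x**2 - 39x + 217) + (-36x**2 + 6x + 1806)
  x**3 - 3x**2 - 39x + 217 = (-(1/36)x + 17/216)(-36x**2 + 6x + 1806) + ((385/36)x + 2695/36)
  -36x**2 + 6x + 1806 = (-(1296/385)x + 9288/385)((385/36)x + 2695/36) + (0)
Last nonzero remainder: (385/36)x + 2695/36. Dividing through by 385/36 gives the monic gcd x + 7.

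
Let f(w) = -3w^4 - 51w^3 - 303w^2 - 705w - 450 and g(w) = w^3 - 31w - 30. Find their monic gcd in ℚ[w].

w^2 + 6w + 5

Euclidean algorithm in ℚ[w]:
  -3w^4 - 51w^3 - 303w^2 - 705w - 450 = (-3w - 51)(w^3 - 31w - 30) + (-396w^2 - 2376w - 1980)
  w^3 - 31w - 30 = (-(1/396)w + 1/66)(-396w^2 - 2376w - 1980) + (0)
Last nonzero remainder: -396w^2 - 2376w - 1980. Dividing through by -396 gives the monic gcd w^2 + 6w + 5.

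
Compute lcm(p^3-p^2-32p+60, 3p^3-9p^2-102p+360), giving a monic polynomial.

p^4-5p^3-28p^2+188p-240

Repeated division with remainder:
  p^3-p^2-32p+60 = (1/3)(3p^3-9p^2-102p+360) + (2p^2+2p-60)
  3p^3-9p^2-102p+360 = ((3/2)p-6)(2p^2+2p-60) + (0)
Last nonzero remainder: 2p^2+2p-60. Dividing through by 2 gives the monic gcd p^2+p-30.
Then lcm(f, g) = f·g / gcd(f, g); expanding and making the result monic gives the answer.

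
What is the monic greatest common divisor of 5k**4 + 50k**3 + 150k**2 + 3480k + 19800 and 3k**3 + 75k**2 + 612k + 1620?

k**2 + 16k + 60

Apply the Euclidean algorithm:
  5k**4 + 50k**3 + 150k**2 + 3480k + 19800 = ((5/3)k - 25)(3k**3 + 75k**2 + 612k + 1620) + (1005k**2 + 16080k + 60300)
  3k**3 + 75k**2 + 612k + 1620 = ((1/335)k + 9/335)(1005k**2 + 16080k + 60300) + (0)
Last nonzero remainder: 1005k**2 + 16080k + 60300. Dividing through by 1005 gives the monic gcd k**2 + 16k + 60.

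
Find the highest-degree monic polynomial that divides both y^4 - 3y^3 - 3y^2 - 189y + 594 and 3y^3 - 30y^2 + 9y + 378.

y - 6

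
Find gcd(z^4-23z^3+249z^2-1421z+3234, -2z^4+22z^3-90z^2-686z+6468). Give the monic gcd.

By polynomial division,
  z^4-23z^3+249z^2-1421z+3234 = (-1/2)(-2z^4+22z^3-90z^2-686z+6468) + (-12z^3+204z^2-1764z+6468)
  -2z^4+22z^3-90z^2-686z+6468 = ((1/6)z+1)(-12z^3+204z^2-1764z+6468) + (0)
Last nonzero remainder: -12z^3+204z^2-1764z+6468. Dividing through by -12 gives the monic gcd z^3-17z^2+147z-539.

z^3-17z^2+147z-539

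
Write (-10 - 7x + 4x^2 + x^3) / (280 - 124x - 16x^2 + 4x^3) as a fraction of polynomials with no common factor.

(1 + x)/(-28 + 4x)

Apply the Euclidean algorithm:
  x^3 + 4x^2 - 7x - 10 = (1/4)(4x^3 - 16x^2 - 124x + 280) + (8x^2 + 24x - 80)
  4x^3 - 16x^2 - 124x + 280 = ((1/2)x - 7/2)(8x^2 + 24x - 80) + (0)
Last nonzero remainder: 8x^2 + 24x - 80. Dividing through by 8 gives the monic gcd x^2 + 3x - 10.
Cancel x^2 + 3x - 10 from numerator and denominator to get the reduced form.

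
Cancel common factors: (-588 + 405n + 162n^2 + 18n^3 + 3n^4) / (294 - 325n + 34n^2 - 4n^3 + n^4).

(12 + 3n)/(-6 + n)

By polynomial division,
  3n^4 + 18n^3 + 162n^2 + 405n - 588 = (3)(n^4 - 4n^3 + 34n^2 - 325n + 294) + (30n^3 + 60n^2 + 1380n - 1470)
  n^4 - 4n^3 + 34n^2 - 325n + 294 = ((1/30)n - 1/5)(30n^3 + 60n^2 + 1380n - 1470) + (0)
Last nonzero remainder: 30n^3 + 60n^2 + 1380n - 1470. Dividing through by 30 gives the monic gcd n^3 + 2n^2 + 46n - 49.
Cancel n^3 + 2n^2 + 46n - 49 from numerator and denominator to get the reduced form.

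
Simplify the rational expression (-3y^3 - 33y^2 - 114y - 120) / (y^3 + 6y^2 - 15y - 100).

(-3y^2 - 18y - 24)/(y^2 + y - 20)

Euclidean algorithm in ℚ[y]:
  -3y^3 - 33y^2 - 114y - 120 = (-3)(y^3 + 6y^2 - 15y - 100) + (-15y^2 - 159y - 420)
  y^3 + 6y^2 - 15y - 100 = (-(1/15)y + 23/75)(-15y^2 - 159y - 420) + ((144/25)y + 144/5)
  -15y^2 - 159y - 420 = (-(125/48)y - 175/12)((144/25)y + 144/5) + (0)
Last nonzero remainder: (144/25)y + 144/5. Dividing through by 144/25 gives the monic gcd y + 5.
Cancel y + 5 from numerator and denominator to get the reduced form.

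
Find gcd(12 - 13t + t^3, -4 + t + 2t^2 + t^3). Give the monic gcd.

-1 + t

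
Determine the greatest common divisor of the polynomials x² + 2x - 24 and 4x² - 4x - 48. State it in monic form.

x - 4

Apply the Euclidean algorithm:
  x² + 2x - 24 = (1/4)(4x² - 4x - 48) + (3x - 12)
  4x² - 4x - 48 = ((4/3)x + 4)(3x - 12) + (0)
Last nonzero remainder: 3x - 12. Dividing through by 3 gives the monic gcd x - 4.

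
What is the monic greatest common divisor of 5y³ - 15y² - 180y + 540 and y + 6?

y + 6

By polynomial division,
  5y³ - 15y² - 180y + 540 = (5y² - 45y + 90)(y + 6) + (0)
The last nonzero remainder y + 6 is already monic.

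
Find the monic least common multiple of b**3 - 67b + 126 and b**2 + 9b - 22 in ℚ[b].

b**4 + 11b**3 - 67b**2 - 611b + 1386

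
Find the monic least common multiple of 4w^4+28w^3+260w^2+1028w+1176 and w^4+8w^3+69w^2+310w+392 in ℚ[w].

Repeated division with remainder:
  4w^4+28w^3+260w^2+1028w+1176 = (4)(w^4+8w^3+69w^2+310w+392) + (-4w^3-16w^2-212w-392)
  w^4+8w^3+69w^2+310w+392 = (-(1/4)w-1)(-4w^3-16w^2-212w-392) + (0)
Last nonzero remainder: -4w^3-16w^2-212w-392. Dividing through by -4 gives the monic gcd w^3+4w^2+53w+98.
Then lcm(f, g) = f·g / gcd(f, g); expanding and making the result monic gives the answer.

w^5+11w^4+93w^3+517w^2+1322w+1176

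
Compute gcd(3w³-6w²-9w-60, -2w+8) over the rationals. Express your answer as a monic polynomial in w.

w-4

Euclidean algorithm in ℚ[w]:
  3w³-6w²-9w-60 = (-(3/2)w²-3w-15/2)(-2w+8) + (0)
Last nonzero remainder: -2w+8. Dividing through by -2 gives the monic gcd w-4.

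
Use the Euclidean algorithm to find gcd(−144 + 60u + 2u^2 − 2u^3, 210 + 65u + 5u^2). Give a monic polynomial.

Repeated division with remainder:
  −2u^3 + 2u^2 + 60u − 144 = (−(2/5)u + 28/5)(5u^2 + 65u + 210) + (−220u − 1320)
  5u^2 + 65u + 210 = (−(1/44)u − 7/44)(−220u − 1320) + (0)
Last nonzero remainder: −220u − 1320. Dividing through by −220 gives the monic gcd u + 6.

6 + u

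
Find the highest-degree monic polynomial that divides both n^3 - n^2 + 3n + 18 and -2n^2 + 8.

n + 2

Euclidean algorithm in ℚ[n]:
  n^3 - n^2 + 3n + 18 = (-(1/2)n + 1/2)(-2n^2 + 8) + (7n + 14)
  -2n^2 + 8 = (-(2/7)n + 4/7)(7n + 14) + (0)
Last nonzero remainder: 7n + 14. Dividing through by 7 gives the monic gcd n + 2.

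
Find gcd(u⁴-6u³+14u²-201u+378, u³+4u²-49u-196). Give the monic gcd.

u-7

Apply the Euclidean algorithm:
  u⁴-6u³+14u²-201u+378 = (u-10)(u³+4u²-49u-196) + (103u²-495u-1582)
  u³+4u²-49u-196 = ((1/103)u+907/10609)(103u²-495u-1582) + ((92070/10609)u-644490/10609)
  103u²-495u-1582 = ((1092727/92070)u+1198817/46035)((92070/10609)u-644490/10609) + (0)
Last nonzero remainder: (92070/10609)u-644490/10609. Dividing through by 92070/10609 gives the monic gcd u-7.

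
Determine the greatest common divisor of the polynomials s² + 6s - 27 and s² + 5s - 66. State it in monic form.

1

Euclidean algorithm in ℚ[s]:
  s² + 6s - 27 = (s² + 5s - 66) + (s + 39)
  s² + 5s - 66 = (s - 34)(s + 39) + (1260)
  s + 39 = ((1/1260)s + 13/420)(1260) + (0)
The last nonzero remainder is the constant 1260, so the polynomials are coprime and gcd = 1.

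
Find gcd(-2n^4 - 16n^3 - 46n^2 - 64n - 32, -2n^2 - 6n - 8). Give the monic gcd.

n^2 + 3n + 4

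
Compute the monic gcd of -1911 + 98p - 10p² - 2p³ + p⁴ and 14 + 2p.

By polynomial division,
  p⁴ - 2p³ - 10p² + 98p - 1911 = ((1/2)p³ - (9/2)p² + (53/2)p - 273/2)(2p + 14) + (0)
Last nonzero remainder: 2p + 14. Dividing through by 2 gives the monic gcd p + 7.

7 + p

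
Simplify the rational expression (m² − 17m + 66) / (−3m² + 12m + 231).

Apply the Euclidean algorithm:
  m² − 17m + 66 = (−1/3)(−3m² + 12m + 231) + (−13m + 143)
  −3m² + 12m + 231 = ((3/13)m + 21/13)(−13m + 143) + (0)
Last nonzero remainder: −13m + 143. Dividing through by −13 gives the monic gcd m − 11.
Cancel m − 11 from numerator and denominator to get the reduced form.

(−m + 6)/(3m + 21)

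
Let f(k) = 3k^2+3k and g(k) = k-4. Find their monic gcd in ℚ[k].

By polynomial division,
  3k^2+3k = (3k+15)(k-4) + (60)
  k-4 = ((1/60)k-1/15)(60) + (0)
The last nonzero remainder is the constant 60, so the polynomials are coprime and gcd = 1.

1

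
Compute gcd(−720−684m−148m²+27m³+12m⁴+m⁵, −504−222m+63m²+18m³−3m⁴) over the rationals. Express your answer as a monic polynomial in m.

By polynomial division,
  m⁵+12m⁴+27m³−148m²−684m−720 = (−(1/3)m−6)(−3m⁴+18m³+63m²−222m−504) + (156m³+156m²−2184m−3744)
  −3m⁴+18m³+63m²−222m−504 = (−(1/52)m+7/52)(156m³+156m²−2184m−3744) + (0)
Last nonzero remainder: 156m³+156m²−2184m−3744. Dividing through by 156 gives the monic gcd m³+m²−14m−24.

−24−14m+m²+m³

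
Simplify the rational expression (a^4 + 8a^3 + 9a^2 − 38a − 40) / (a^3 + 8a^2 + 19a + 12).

(a^2 + 3a − 10)/(a + 3)

By polynomial division,
  a^4 + 8a^3 + 9a^2 − 38a − 40 = (a)(a^3 + 8a^2 + 19a + 12) + (−10a^2 − 50a − 40)
  a^3 + 8a^2 + 19a + 12 = (−(1/10)a − 3/10)(−10a^2 − 50a − 40) + (0)
Last nonzero remainder: −10a^2 − 50a − 40. Dividing through by −10 gives the monic gcd a^2 + 5a + 4.
Cancel a^2 + 5a + 4 from numerator and denominator to get the reduced form.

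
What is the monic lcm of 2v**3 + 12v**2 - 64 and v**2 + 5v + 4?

v**4 + 7v**3 + 6v**2 - 32v - 32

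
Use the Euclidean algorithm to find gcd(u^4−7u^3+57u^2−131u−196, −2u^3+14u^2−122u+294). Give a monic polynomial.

u^2−4u+49

Apply the Euclidean algorithm:
  u^4−7u^3+57u^2−131u−196 = (−(1/2)u)(−2u^3+14u^2−122u+294) + (−4u^2+16u−196)
  −2u^3+14u^2−122u+294 = ((1/2)u−3/2)(−4u^2+16u−196) + (0)
Last nonzero remainder: −4u^2+16u−196. Dividing through by −4 gives the monic gcd u^2−4u+49.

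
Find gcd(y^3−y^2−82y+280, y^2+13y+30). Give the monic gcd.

y+10

Apply the Euclidean algorithm:
  y^3−y^2−82y+280 = (y−14)(y^2+13y+30) + (70y+700)
  y^2+13y+30 = ((1/70)y+3/70)(70y+700) + (0)
Last nonzero remainder: 70y+700. Dividing through by 70 gives the monic gcd y+10.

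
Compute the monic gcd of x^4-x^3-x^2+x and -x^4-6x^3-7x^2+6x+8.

Euclidean algorithm in ℚ[x]:
  x^4-x^3-x^2+x = (-1)(-x^4-6x^3-7x^2+6x+8) + (-7x^3-8x^2+7x+8)
  -x^4-6x^3-7x^2+6x+8 = ((1/7)x+34/49)(-7x^3-8x^2+7x+8) + (-(120/49)x^2+120/49)
  -7x^3-8x^2+7x+8 = ((343/120)x+49/15)(-(120/49)x^2+120/49) + (0)
Last nonzero remainder: -(120/49)x^2+120/49. Dividing through by -120/49 gives the monic gcd x^2-1.

x^2-1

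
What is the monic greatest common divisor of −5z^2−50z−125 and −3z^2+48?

1

By polynomial division,
  −5z^2−50z−125 = (5/3)(−3z^2+48) + (−50z−205)
  −3z^2+48 = ((3/50)z−123/500)(−50z−205) + (−243/100)
  −50z−205 = ((5000/243)z+20500/243)(−243/100) + (0)
The last nonzero remainder is the constant −243/100, so the polynomials are coprime and gcd = 1.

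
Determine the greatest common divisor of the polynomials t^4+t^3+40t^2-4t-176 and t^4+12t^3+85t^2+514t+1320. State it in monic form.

t^2+t+44

Repeated division with remainder:
  t^4+t^3+40t^2-4t-176 = (t^4+12t^3+85t^2+514t+1320) + (-11t^3-45t^2-518t-1496)
  t^4+12t^3+85t^2+514t+1320 = (-(1/11)t-87/121)(-11t^3-45t^2-518t-1496) + ((672/121)t^2+(672/121)t+2688/11)
  -11t^3-45t^2-518t-1496 = (-(1331/672)t-2057/336)((672/121)t^2+(672/121)t+2688/11) + (0)
Last nonzero remainder: (672/121)t^2+(672/121)t+2688/11. Dividing through by 672/121 gives the monic gcd t^2+t+44.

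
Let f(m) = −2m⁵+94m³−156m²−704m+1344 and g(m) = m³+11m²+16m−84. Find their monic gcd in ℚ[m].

Apply the Euclidean algorithm:
  −2m⁵+94m³−156m²−704m+1344 = (−2m²+22m−116)(m³+11m²+16m−84) + (600m²+3000m−8400)
  m³+11m²+16m−84 = ((1/600)m+1/100)(600m²+3000m−8400) + (0)
Last nonzero remainder: 600m²+3000m−8400. Dividing through by 600 gives the monic gcd m²+5m−14.

m²+5m−14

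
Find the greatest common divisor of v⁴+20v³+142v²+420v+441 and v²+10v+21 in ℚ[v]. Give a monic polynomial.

Apply the Euclidean algorithm:
  v⁴+20v³+142v²+420v+441 = (v²+10v+21)(v²+10v+21) + (0)
The last nonzero remainder v²+10v+21 is already monic.

v²+10v+21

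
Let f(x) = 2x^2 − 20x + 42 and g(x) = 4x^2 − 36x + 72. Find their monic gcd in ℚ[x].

x − 3

Apply the Euclidean algorithm:
  2x^2 − 20x + 42 = (1/2)(4x^2 − 36x + 72) + (−2x + 6)
  4x^2 − 36x + 72 = (−2x + 12)(−2x + 6) + (0)
Last nonzero remainder: −2x + 6. Dividing through by −2 gives the monic gcd x − 3.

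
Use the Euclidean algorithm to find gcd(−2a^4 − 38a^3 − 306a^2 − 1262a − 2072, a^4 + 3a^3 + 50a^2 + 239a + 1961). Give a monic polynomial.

a^2 + 8a + 37

Repeated division with remainder:
  −2a^4 − 38a^3 − 306a^2 − 1262a − 2072 = (−2)(a^4 + 3a^3 + 50a^2 + 239a + 1961) + (−32a^3 − 206a^2 − 784a + 1850)
  a^4 + 3a^3 + 50a^2 + 239a + 1961 = (−(1/32)a + 55/512)(−32a^3 − 206a^2 − 784a + 1850) + ((12193/256)a^2 + (12193/32)a + 451141/256)
  −32a^3 − 206a^2 − 784a + 1850 = (−(8192/12193)a + 12800/12193)((12193/256)a^2 + (12193/32)a + 451141/256) + (0)
Last nonzero remainder: (12193/256)a^2 + (12193/32)a + 451141/256. Dividing through by 12193/256 gives the monic gcd a^2 + 8a + 37.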